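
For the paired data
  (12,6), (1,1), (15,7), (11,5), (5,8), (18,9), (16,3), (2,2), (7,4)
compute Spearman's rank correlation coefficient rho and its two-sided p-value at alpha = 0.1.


Step 1: Rank x and y separately (midranks; no ties here).
rank(x): 12->6, 1->1, 15->7, 11->5, 5->3, 18->9, 16->8, 2->2, 7->4
rank(y): 6->6, 1->1, 7->7, 5->5, 8->8, 9->9, 3->3, 2->2, 4->4
Step 2: d_i = R_x(i) - R_y(i); compute d_i^2.
  (6-6)^2=0, (1-1)^2=0, (7-7)^2=0, (5-5)^2=0, (3-8)^2=25, (9-9)^2=0, (8-3)^2=25, (2-2)^2=0, (4-4)^2=0
sum(d^2) = 50.
Step 3: rho = 1 - 6*50 / (9*(9^2 - 1)) = 1 - 300/720 = 0.583333.
Step 4: Under H0, t = rho * sqrt((n-2)/(1-rho^2)) = 1.9001 ~ t(7).
Step 5: Two-sided p-value from the t-distribution with 7 df = 0.099186.
Step 6: alpha = 0.1. reject H0.

rho = 0.5833, p = 0.099186, reject H0 at alpha = 0.1.


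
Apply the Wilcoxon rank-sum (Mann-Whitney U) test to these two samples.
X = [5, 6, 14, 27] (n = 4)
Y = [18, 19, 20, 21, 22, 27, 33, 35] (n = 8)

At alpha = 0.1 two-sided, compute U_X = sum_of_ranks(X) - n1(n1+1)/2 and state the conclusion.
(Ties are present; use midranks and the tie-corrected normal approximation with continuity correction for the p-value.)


Step 1: Combine and sort all 12 observations; assign midranks.
sorted (value, group): (5,X), (6,X), (14,X), (18,Y), (19,Y), (20,Y), (21,Y), (22,Y), (27,X), (27,Y), (33,Y), (35,Y)
ranks: 5->1, 6->2, 14->3, 18->4, 19->5, 20->6, 21->7, 22->8, 27->9.5, 27->9.5, 33->11, 35->12
Step 2: Rank sum for X: R1 = 1 + 2 + 3 + 9.5 = 15.5.
Step 3: U_X = R1 - n1(n1+1)/2 = 15.5 - 4*5/2 = 15.5 - 10 = 5.5.
       U_Y = n1*n2 - U_X = 32 - 5.5 = 26.5.
Step 4: Ties are present, so use the tie-corrected normal approximation (with continuity correction) for the p-value.
Step 5: p-value = 0.088869; compare to alpha = 0.1. reject H0.

U_X = 5.5, p = 0.088869, reject H0 at alpha = 0.1.


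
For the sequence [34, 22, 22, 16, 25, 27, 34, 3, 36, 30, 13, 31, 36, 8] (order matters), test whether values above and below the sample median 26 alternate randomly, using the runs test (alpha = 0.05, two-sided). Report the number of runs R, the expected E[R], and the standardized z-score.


Step 1: Compute median = 26; label A = above, B = below.
Labels in order: ABBBBAABAABAAB  (n_A = 7, n_B = 7)
Step 2: Count runs R = 8.
Step 3: Under H0 (random ordering), E[R] = 2*n_A*n_B/(n_A+n_B) + 1 = 2*7*7/14 + 1 = 8.0000.
        Var[R] = 2*n_A*n_B*(2*n_A*n_B - n_A - n_B) / ((n_A+n_B)^2 * (n_A+n_B-1)) = 8232/2548 = 3.2308.
        SD[R] = 1.7974.
Step 4: R = E[R], so z = 0 with no continuity correction.
Step 5: Two-sided p-value via normal approximation = 2*(1 - Phi(|z|)) = 1.000000.
Step 6: alpha = 0.05. fail to reject H0.

R = 8, z = 0.0000, p = 1.000000, fail to reject H0.


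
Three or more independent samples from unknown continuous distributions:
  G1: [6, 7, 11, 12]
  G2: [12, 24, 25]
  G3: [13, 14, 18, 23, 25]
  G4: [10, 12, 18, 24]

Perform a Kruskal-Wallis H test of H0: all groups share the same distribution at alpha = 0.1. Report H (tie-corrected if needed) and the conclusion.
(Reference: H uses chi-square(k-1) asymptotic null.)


Step 1: Combine all N = 16 observations and assign midranks.
sorted (value, group, rank): (6,G1,1), (7,G1,2), (10,G4,3), (11,G1,4), (12,G1,6), (12,G2,6), (12,G4,6), (13,G3,8), (14,G3,9), (18,G3,10.5), (18,G4,10.5), (23,G3,12), (24,G2,13.5), (24,G4,13.5), (25,G2,15.5), (25,G3,15.5)
Step 2: Sum ranks within each group.
R_1 = 13 (n_1 = 4)
R_2 = 35 (n_2 = 3)
R_3 = 55 (n_3 = 5)
R_4 = 33 (n_4 = 4)
Step 3: H = 12/(N(N+1)) * sum(R_i^2/n_i) - 3(N+1)
     = 12/(16*17) * (13^2/4 + 35^2/3 + 55^2/5 + 33^2/4) - 3*17
     = 0.044118 * 1327.83 - 51
     = 7.580882.
Step 4: Ties present; correction factor C = 1 - 42/(16^3 - 16) = 0.989706. Corrected H = 7.580882 / 0.989706 = 7.659733.
Step 5: Under H0, H ~ chi^2(3); p-value = 0.053593.
Step 6: alpha = 0.1. reject H0.

H = 7.6597, df = 3, p = 0.053593, reject H0.


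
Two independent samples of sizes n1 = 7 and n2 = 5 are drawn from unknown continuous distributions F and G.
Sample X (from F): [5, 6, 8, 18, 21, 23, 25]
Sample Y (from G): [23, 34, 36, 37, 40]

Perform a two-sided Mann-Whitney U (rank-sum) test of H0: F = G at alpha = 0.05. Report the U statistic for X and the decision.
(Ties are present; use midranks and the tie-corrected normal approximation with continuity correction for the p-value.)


Step 1: Combine and sort all 12 observations; assign midranks.
sorted (value, group): (5,X), (6,X), (8,X), (18,X), (21,X), (23,X), (23,Y), (25,X), (34,Y), (36,Y), (37,Y), (40,Y)
ranks: 5->1, 6->2, 8->3, 18->4, 21->5, 23->6.5, 23->6.5, 25->8, 34->9, 36->10, 37->11, 40->12
Step 2: Rank sum for X: R1 = 1 + 2 + 3 + 4 + 5 + 6.5 + 8 = 29.5.
Step 3: U_X = R1 - n1(n1+1)/2 = 29.5 - 7*8/2 = 29.5 - 28 = 1.5.
       U_Y = n1*n2 - U_X = 35 - 1.5 = 33.5.
Step 4: Ties are present, so use the tie-corrected normal approximation (with continuity correction) for the p-value.
Step 5: p-value = 0.011682; compare to alpha = 0.05. reject H0.

U_X = 1.5, p = 0.011682, reject H0 at alpha = 0.05.


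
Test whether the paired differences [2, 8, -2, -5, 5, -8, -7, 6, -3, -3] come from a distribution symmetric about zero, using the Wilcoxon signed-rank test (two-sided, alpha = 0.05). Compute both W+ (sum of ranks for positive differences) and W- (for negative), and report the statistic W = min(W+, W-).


Step 1: Drop any zero differences (none here) and take |d_i|.
|d| = [2, 8, 2, 5, 5, 8, 7, 6, 3, 3]
Step 2: Midrank |d_i| (ties get averaged ranks).
ranks: |2|->1.5, |8|->9.5, |2|->1.5, |5|->5.5, |5|->5.5, |8|->9.5, |7|->8, |6|->7, |3|->3.5, |3|->3.5
Step 3: Attach original signs; sum ranks with positive sign and with negative sign.
W+ = 1.5 + 9.5 + 5.5 + 7 = 23.5
W- = 1.5 + 5.5 + 9.5 + 8 + 3.5 + 3.5 = 31.5
(Check: W+ + W- = 55 should equal n(n+1)/2 = 55.)
Step 4: Test statistic W = min(W+, W-) = 23.5.
Step 5: Ties in |d|, so use the tie-corrected normal approximation.
        E[W] = n(n+1)/4 = 10*11/4 = 27.5.
        Tie groups: |d|=2 (t=2), |d|=3 (t=2), |d|=5 (t=2), |d|=8 (t=2); sum(t^3 - t) = 24.
        Var[W] = n(n+1)(2n+1)/24 - sum(t^3-t)/48 = 2310/24 - 24/48 = 95.75.
        z = (W - E[W]) / sqrt(Var[W]) = (23.5 - 27.5) / 9.7852 = -0.4088.
        Two-sided p = 2*Phi(z) = 0.682700.
Step 6: alpha = 0.05. fail to reject H0.

W+ = 23.5, W- = 31.5, W = min = 23.5, p = 0.682700, fail to reject H0.


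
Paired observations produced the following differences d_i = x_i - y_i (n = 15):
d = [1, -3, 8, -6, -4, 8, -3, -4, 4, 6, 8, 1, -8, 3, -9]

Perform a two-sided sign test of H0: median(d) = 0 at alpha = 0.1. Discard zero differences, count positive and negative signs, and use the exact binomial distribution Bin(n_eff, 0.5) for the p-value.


Step 1: Discard zero differences. Original n = 15; n_eff = number of nonzero differences = 15.
Nonzero differences (with sign): +1, -3, +8, -6, -4, +8, -3, -4, +4, +6, +8, +1, -8, +3, -9
Step 2: Count signs: positive = 8, negative = 7.
Step 3: Under H0: P(positive) = 0.5, so the number of positives S ~ Bin(15, 0.5).
Step 4: Two-sided exact p-value = sum of Bin(15,0.5) probabilities at or below the observed probability = 1.000000.
Step 5: alpha = 0.1. fail to reject H0.

n_eff = 15, pos = 8, neg = 7, p = 1.000000, fail to reject H0.


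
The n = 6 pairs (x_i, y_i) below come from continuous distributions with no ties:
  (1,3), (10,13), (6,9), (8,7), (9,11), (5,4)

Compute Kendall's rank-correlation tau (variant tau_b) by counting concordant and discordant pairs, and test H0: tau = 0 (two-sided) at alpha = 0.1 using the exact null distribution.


Step 1: Enumerate the 15 unordered pairs (i,j) with i<j and classify each by sign(x_j-x_i) * sign(y_j-y_i).
  (1,2):dx=+9,dy=+10->C; (1,3):dx=+5,dy=+6->C; (1,4):dx=+7,dy=+4->C; (1,5):dx=+8,dy=+8->C
  (1,6):dx=+4,dy=+1->C; (2,3):dx=-4,dy=-4->C; (2,4):dx=-2,dy=-6->C; (2,5):dx=-1,dy=-2->C
  (2,6):dx=-5,dy=-9->C; (3,4):dx=+2,dy=-2->D; (3,5):dx=+3,dy=+2->C; (3,6):dx=-1,dy=-5->C
  (4,5):dx=+1,dy=+4->C; (4,6):dx=-3,dy=-3->C; (5,6):dx=-4,dy=-7->C
Step 2: C = 14, D = 1, total pairs = 15.
Step 3: tau = (C - D)/(n(n-1)/2) = (14 - 1)/15 = 0.866667.
Step 4: Exact two-sided p-value (enumerate n! = 720 permutations of y under H0): p = 0.016667.
Step 5: alpha = 0.1. reject H0.

tau_b = 0.8667 (C=14, D=1), p = 0.016667, reject H0.


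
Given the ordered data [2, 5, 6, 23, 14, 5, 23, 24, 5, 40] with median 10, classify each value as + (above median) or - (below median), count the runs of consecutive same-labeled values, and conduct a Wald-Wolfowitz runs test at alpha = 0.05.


Step 1: Compute median = 10; label A = above, B = below.
Labels in order: BBBAABAABA  (n_A = 5, n_B = 5)
Step 2: Count runs R = 6.
Step 3: Under H0 (random ordering), E[R] = 2*n_A*n_B/(n_A+n_B) + 1 = 2*5*5/10 + 1 = 6.0000.
        Var[R] = 2*n_A*n_B*(2*n_A*n_B - n_A - n_B) / ((n_A+n_B)^2 * (n_A+n_B-1)) = 2000/900 = 2.2222.
        SD[R] = 1.4907.
Step 4: R = E[R], so z = 0 with no continuity correction.
Step 5: Two-sided p-value via normal approximation = 2*(1 - Phi(|z|)) = 1.000000.
Step 6: alpha = 0.05. fail to reject H0.

R = 6, z = 0.0000, p = 1.000000, fail to reject H0.


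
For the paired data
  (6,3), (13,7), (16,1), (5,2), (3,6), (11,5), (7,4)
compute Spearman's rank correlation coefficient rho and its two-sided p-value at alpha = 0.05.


Step 1: Rank x and y separately (midranks; no ties here).
rank(x): 6->3, 13->6, 16->7, 5->2, 3->1, 11->5, 7->4
rank(y): 3->3, 7->7, 1->1, 2->2, 6->6, 5->5, 4->4
Step 2: d_i = R_x(i) - R_y(i); compute d_i^2.
  (3-3)^2=0, (6-7)^2=1, (7-1)^2=36, (2-2)^2=0, (1-6)^2=25, (5-5)^2=0, (4-4)^2=0
sum(d^2) = 62.
Step 3: rho = 1 - 6*62 / (7*(7^2 - 1)) = 1 - 372/336 = -0.107143.
Step 4: Under H0, t = rho * sqrt((n-2)/(1-rho^2)) = -0.2410 ~ t(5).
Step 5: Two-sided p-value from the t-distribution with 5 df = 0.819151.
Step 6: alpha = 0.05. fail to reject H0.

rho = -0.1071, p = 0.819151, fail to reject H0 at alpha = 0.05.


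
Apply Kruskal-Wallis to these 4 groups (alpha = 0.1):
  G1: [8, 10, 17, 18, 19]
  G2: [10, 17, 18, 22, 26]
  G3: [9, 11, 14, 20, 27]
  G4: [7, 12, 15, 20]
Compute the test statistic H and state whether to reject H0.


Step 1: Combine all N = 19 observations and assign midranks.
sorted (value, group, rank): (7,G4,1), (8,G1,2), (9,G3,3), (10,G1,4.5), (10,G2,4.5), (11,G3,6), (12,G4,7), (14,G3,8), (15,G4,9), (17,G1,10.5), (17,G2,10.5), (18,G1,12.5), (18,G2,12.5), (19,G1,14), (20,G3,15.5), (20,G4,15.5), (22,G2,17), (26,G2,18), (27,G3,19)
Step 2: Sum ranks within each group.
R_1 = 43.5 (n_1 = 5)
R_2 = 62.5 (n_2 = 5)
R_3 = 51.5 (n_3 = 5)
R_4 = 32.5 (n_4 = 4)
Step 3: H = 12/(N(N+1)) * sum(R_i^2/n_i) - 3(N+1)
     = 12/(19*20) * (43.5^2/5 + 62.5^2/5 + 51.5^2/5 + 32.5^2/4) - 3*20
     = 0.031579 * 1954.21 - 60
     = 1.711974.
Step 4: Ties present; correction factor C = 1 - 24/(19^3 - 19) = 0.996491. Corrected H = 1.711974 / 0.996491 = 1.718002.
Step 5: Under H0, H ~ chi^2(3); p-value = 0.632939.
Step 6: alpha = 0.1. fail to reject H0.

H = 1.7180, df = 3, p = 0.632939, fail to reject H0.


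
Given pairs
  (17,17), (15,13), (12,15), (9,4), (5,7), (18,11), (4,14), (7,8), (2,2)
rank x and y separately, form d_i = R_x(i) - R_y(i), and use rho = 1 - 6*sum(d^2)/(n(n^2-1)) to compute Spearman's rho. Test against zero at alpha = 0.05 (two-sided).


Step 1: Rank x and y separately (midranks; no ties here).
rank(x): 17->8, 15->7, 12->6, 9->5, 5->3, 18->9, 4->2, 7->4, 2->1
rank(y): 17->9, 13->6, 15->8, 4->2, 7->3, 11->5, 14->7, 8->4, 2->1
Step 2: d_i = R_x(i) - R_y(i); compute d_i^2.
  (8-9)^2=1, (7-6)^2=1, (6-8)^2=4, (5-2)^2=9, (3-3)^2=0, (9-5)^2=16, (2-7)^2=25, (4-4)^2=0, (1-1)^2=0
sum(d^2) = 56.
Step 3: rho = 1 - 6*56 / (9*(9^2 - 1)) = 1 - 336/720 = 0.533333.
Step 4: Under H0, t = rho * sqrt((n-2)/(1-rho^2)) = 1.6681 ~ t(7).
Step 5: Two-sided p-value from the t-distribution with 7 df = 0.139227.
Step 6: alpha = 0.05. fail to reject H0.

rho = 0.5333, p = 0.139227, fail to reject H0 at alpha = 0.05.


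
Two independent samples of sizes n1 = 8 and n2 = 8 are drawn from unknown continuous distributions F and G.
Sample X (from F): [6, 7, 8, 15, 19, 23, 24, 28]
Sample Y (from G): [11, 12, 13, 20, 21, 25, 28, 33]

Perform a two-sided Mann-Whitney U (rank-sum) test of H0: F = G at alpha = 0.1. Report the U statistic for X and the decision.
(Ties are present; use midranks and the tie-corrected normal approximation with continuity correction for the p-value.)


Step 1: Combine and sort all 16 observations; assign midranks.
sorted (value, group): (6,X), (7,X), (8,X), (11,Y), (12,Y), (13,Y), (15,X), (19,X), (20,Y), (21,Y), (23,X), (24,X), (25,Y), (28,X), (28,Y), (33,Y)
ranks: 6->1, 7->2, 8->3, 11->4, 12->5, 13->6, 15->7, 19->8, 20->9, 21->10, 23->11, 24->12, 25->13, 28->14.5, 28->14.5, 33->16
Step 2: Rank sum for X: R1 = 1 + 2 + 3 + 7 + 8 + 11 + 12 + 14.5 = 58.5.
Step 3: U_X = R1 - n1(n1+1)/2 = 58.5 - 8*9/2 = 58.5 - 36 = 22.5.
       U_Y = n1*n2 - U_X = 64 - 22.5 = 41.5.
Step 4: Ties are present, so use the tie-corrected normal approximation (with continuity correction) for the p-value.
Step 5: p-value = 0.344207; compare to alpha = 0.1. fail to reject H0.

U_X = 22.5, p = 0.344207, fail to reject H0 at alpha = 0.1.


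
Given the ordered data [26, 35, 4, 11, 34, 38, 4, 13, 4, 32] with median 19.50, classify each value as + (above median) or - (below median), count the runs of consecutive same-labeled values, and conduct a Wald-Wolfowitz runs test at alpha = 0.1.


Step 1: Compute median = 19.50; label A = above, B = below.
Labels in order: AABBAABBBA  (n_A = 5, n_B = 5)
Step 2: Count runs R = 5.
Step 3: Under H0 (random ordering), E[R] = 2*n_A*n_B/(n_A+n_B) + 1 = 2*5*5/10 + 1 = 6.0000.
        Var[R] = 2*n_A*n_B*(2*n_A*n_B - n_A - n_B) / ((n_A+n_B)^2 * (n_A+n_B-1)) = 2000/900 = 2.2222.
        SD[R] = 1.4907.
Step 4: Continuity-corrected z = (R + 0.5 - E[R]) / SD[R] = (5 + 0.5 - 6.0000) / 1.4907 = -0.3354.
Step 5: Two-sided p-value via normal approximation = 2*(1 - Phi(|z|)) = 0.737316.
Step 6: alpha = 0.1. fail to reject H0.

R = 5, z = -0.3354, p = 0.737316, fail to reject H0.


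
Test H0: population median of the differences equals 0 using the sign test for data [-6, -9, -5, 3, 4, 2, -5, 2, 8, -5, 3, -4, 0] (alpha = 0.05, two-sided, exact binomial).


Step 1: Discard zero differences. Original n = 13; n_eff = number of nonzero differences = 12.
Nonzero differences (with sign): -6, -9, -5, +3, +4, +2, -5, +2, +8, -5, +3, -4
Step 2: Count signs: positive = 6, negative = 6.
Step 3: Under H0: P(positive) = 0.5, so the number of positives S ~ Bin(12, 0.5).
Step 4: Two-sided exact p-value = sum of Bin(12,0.5) probabilities at or below the observed probability = 1.000000.
Step 5: alpha = 0.05. fail to reject H0.

n_eff = 12, pos = 6, neg = 6, p = 1.000000, fail to reject H0.


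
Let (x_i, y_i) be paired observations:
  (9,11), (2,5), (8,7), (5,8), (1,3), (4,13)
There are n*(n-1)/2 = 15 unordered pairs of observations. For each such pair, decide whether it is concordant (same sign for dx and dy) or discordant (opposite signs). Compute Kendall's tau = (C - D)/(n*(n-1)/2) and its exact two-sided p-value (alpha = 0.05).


Step 1: Enumerate the 15 unordered pairs (i,j) with i<j and classify each by sign(x_j-x_i) * sign(y_j-y_i).
  (1,2):dx=-7,dy=-6->C; (1,3):dx=-1,dy=-4->C; (1,4):dx=-4,dy=-3->C; (1,5):dx=-8,dy=-8->C
  (1,6):dx=-5,dy=+2->D; (2,3):dx=+6,dy=+2->C; (2,4):dx=+3,dy=+3->C; (2,5):dx=-1,dy=-2->C
  (2,6):dx=+2,dy=+8->C; (3,4):dx=-3,dy=+1->D; (3,5):dx=-7,dy=-4->C; (3,6):dx=-4,dy=+6->D
  (4,5):dx=-4,dy=-5->C; (4,6):dx=-1,dy=+5->D; (5,6):dx=+3,dy=+10->C
Step 2: C = 11, D = 4, total pairs = 15.
Step 3: tau = (C - D)/(n(n-1)/2) = (11 - 4)/15 = 0.466667.
Step 4: Exact two-sided p-value (enumerate n! = 720 permutations of y under H0): p = 0.272222.
Step 5: alpha = 0.05. fail to reject H0.

tau_b = 0.4667 (C=11, D=4), p = 0.272222, fail to reject H0.


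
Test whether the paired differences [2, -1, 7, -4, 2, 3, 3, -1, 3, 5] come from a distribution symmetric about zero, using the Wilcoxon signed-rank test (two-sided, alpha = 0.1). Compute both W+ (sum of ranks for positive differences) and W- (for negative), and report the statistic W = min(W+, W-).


Step 1: Drop any zero differences (none here) and take |d_i|.
|d| = [2, 1, 7, 4, 2, 3, 3, 1, 3, 5]
Step 2: Midrank |d_i| (ties get averaged ranks).
ranks: |2|->3.5, |1|->1.5, |7|->10, |4|->8, |2|->3.5, |3|->6, |3|->6, |1|->1.5, |3|->6, |5|->9
Step 3: Attach original signs; sum ranks with positive sign and with negative sign.
W+ = 3.5 + 10 + 3.5 + 6 + 6 + 6 + 9 = 44
W- = 1.5 + 8 + 1.5 = 11
(Check: W+ + W- = 55 should equal n(n+1)/2 = 55.)
Step 4: Test statistic W = min(W+, W-) = 11.
Step 5: Ties in |d|, so use the tie-corrected normal approximation.
        E[W] = n(n+1)/4 = 10*11/4 = 27.5.
        Tie groups: |d|=1 (t=2), |d|=2 (t=2), |d|=3 (t=3); sum(t^3 - t) = 36.
        Var[W] = n(n+1)(2n+1)/24 - sum(t^3-t)/48 = 2310/24 - 36/48 = 95.5.
        z = (W - E[W]) / sqrt(Var[W]) = (11 - 27.5) / 9.7724 = -1.6884.
        Two-sided p = 2*Phi(z) = 0.091329.
Step 6: alpha = 0.1. reject H0.

W+ = 44, W- = 11, W = min = 11, p = 0.091329, reject H0.


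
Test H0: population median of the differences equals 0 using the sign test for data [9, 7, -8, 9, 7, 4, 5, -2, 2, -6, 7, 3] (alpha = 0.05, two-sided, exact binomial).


Step 1: Discard zero differences. Original n = 12; n_eff = number of nonzero differences = 12.
Nonzero differences (with sign): +9, +7, -8, +9, +7, +4, +5, -2, +2, -6, +7, +3
Step 2: Count signs: positive = 9, negative = 3.
Step 3: Under H0: P(positive) = 0.5, so the number of positives S ~ Bin(12, 0.5).
Step 4: Two-sided exact p-value = sum of Bin(12,0.5) probabilities at or below the observed probability = 0.145996.
Step 5: alpha = 0.05. fail to reject H0.

n_eff = 12, pos = 9, neg = 3, p = 0.145996, fail to reject H0.


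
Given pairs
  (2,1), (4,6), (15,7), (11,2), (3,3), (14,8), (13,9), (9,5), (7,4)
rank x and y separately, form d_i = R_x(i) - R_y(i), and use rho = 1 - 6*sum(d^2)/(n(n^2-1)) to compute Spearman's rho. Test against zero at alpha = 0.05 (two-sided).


Step 1: Rank x and y separately (midranks; no ties here).
rank(x): 2->1, 4->3, 15->9, 11->6, 3->2, 14->8, 13->7, 9->5, 7->4
rank(y): 1->1, 6->6, 7->7, 2->2, 3->3, 8->8, 9->9, 5->5, 4->4
Step 2: d_i = R_x(i) - R_y(i); compute d_i^2.
  (1-1)^2=0, (3-6)^2=9, (9-7)^2=4, (6-2)^2=16, (2-3)^2=1, (8-8)^2=0, (7-9)^2=4, (5-5)^2=0, (4-4)^2=0
sum(d^2) = 34.
Step 3: rho = 1 - 6*34 / (9*(9^2 - 1)) = 1 - 204/720 = 0.716667.
Step 4: Under H0, t = rho * sqrt((n-2)/(1-rho^2)) = 2.7188 ~ t(7).
Step 5: Two-sided p-value from the t-distribution with 7 df = 0.029818.
Step 6: alpha = 0.05. reject H0.

rho = 0.7167, p = 0.029818, reject H0 at alpha = 0.05.


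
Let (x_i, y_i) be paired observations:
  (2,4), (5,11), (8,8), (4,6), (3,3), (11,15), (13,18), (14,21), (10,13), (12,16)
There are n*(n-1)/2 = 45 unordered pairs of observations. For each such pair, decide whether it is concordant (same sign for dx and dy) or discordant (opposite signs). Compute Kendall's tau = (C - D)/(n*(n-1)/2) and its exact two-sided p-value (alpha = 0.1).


Step 1: Enumerate the 45 unordered pairs (i,j) with i<j and classify each by sign(x_j-x_i) * sign(y_j-y_i).
  (1,2):dx=+3,dy=+7->C; (1,3):dx=+6,dy=+4->C; (1,4):dx=+2,dy=+2->C; (1,5):dx=+1,dy=-1->D
  (1,6):dx=+9,dy=+11->C; (1,7):dx=+11,dy=+14->C; (1,8):dx=+12,dy=+17->C; (1,9):dx=+8,dy=+9->C
  (1,10):dx=+10,dy=+12->C; (2,3):dx=+3,dy=-3->D; (2,4):dx=-1,dy=-5->C; (2,5):dx=-2,dy=-8->C
  (2,6):dx=+6,dy=+4->C; (2,7):dx=+8,dy=+7->C; (2,8):dx=+9,dy=+10->C; (2,9):dx=+5,dy=+2->C
  (2,10):dx=+7,dy=+5->C; (3,4):dx=-4,dy=-2->C; (3,5):dx=-5,dy=-5->C; (3,6):dx=+3,dy=+7->C
  (3,7):dx=+5,dy=+10->C; (3,8):dx=+6,dy=+13->C; (3,9):dx=+2,dy=+5->C; (3,10):dx=+4,dy=+8->C
  (4,5):dx=-1,dy=-3->C; (4,6):dx=+7,dy=+9->C; (4,7):dx=+9,dy=+12->C; (4,8):dx=+10,dy=+15->C
  (4,9):dx=+6,dy=+7->C; (4,10):dx=+8,dy=+10->C; (5,6):dx=+8,dy=+12->C; (5,7):dx=+10,dy=+15->C
  (5,8):dx=+11,dy=+18->C; (5,9):dx=+7,dy=+10->C; (5,10):dx=+9,dy=+13->C; (6,7):dx=+2,dy=+3->C
  (6,8):dx=+3,dy=+6->C; (6,9):dx=-1,dy=-2->C; (6,10):dx=+1,dy=+1->C; (7,8):dx=+1,dy=+3->C
  (7,9):dx=-3,dy=-5->C; (7,10):dx=-1,dy=-2->C; (8,9):dx=-4,dy=-8->C; (8,10):dx=-2,dy=-5->C
  (9,10):dx=+2,dy=+3->C
Step 2: C = 43, D = 2, total pairs = 45.
Step 3: tau = (C - D)/(n(n-1)/2) = (43 - 2)/45 = 0.911111.
Step 4: Exact two-sided p-value (enumerate n! = 3628800 permutations of y under H0): p = 0.000030.
Step 5: alpha = 0.1. reject H0.

tau_b = 0.9111 (C=43, D=2), p = 0.000030, reject H0.


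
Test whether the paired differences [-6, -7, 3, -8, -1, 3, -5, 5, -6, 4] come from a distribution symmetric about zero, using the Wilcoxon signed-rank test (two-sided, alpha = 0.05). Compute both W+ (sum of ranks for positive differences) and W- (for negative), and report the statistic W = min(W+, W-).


Step 1: Drop any zero differences (none here) and take |d_i|.
|d| = [6, 7, 3, 8, 1, 3, 5, 5, 6, 4]
Step 2: Midrank |d_i| (ties get averaged ranks).
ranks: |6|->7.5, |7|->9, |3|->2.5, |8|->10, |1|->1, |3|->2.5, |5|->5.5, |5|->5.5, |6|->7.5, |4|->4
Step 3: Attach original signs; sum ranks with positive sign and with negative sign.
W+ = 2.5 + 2.5 + 5.5 + 4 = 14.5
W- = 7.5 + 9 + 10 + 1 + 5.5 + 7.5 = 40.5
(Check: W+ + W- = 55 should equal n(n+1)/2 = 55.)
Step 4: Test statistic W = min(W+, W-) = 14.5.
Step 5: Ties in |d|, so use the tie-corrected normal approximation.
        E[W] = n(n+1)/4 = 10*11/4 = 27.5.
        Tie groups: |d|=3 (t=2), |d|=5 (t=2), |d|=6 (t=2); sum(t^3 - t) = 18.
        Var[W] = n(n+1)(2n+1)/24 - sum(t^3-t)/48 = 2310/24 - 18/48 = 95.875.
        z = (W - E[W]) / sqrt(Var[W]) = (14.5 - 27.5) / 9.7916 = -1.3277.
        Two-sided p = 2*Phi(z) = 0.184287.
Step 6: alpha = 0.05. fail to reject H0.

W+ = 14.5, W- = 40.5, W = min = 14.5, p = 0.184287, fail to reject H0.


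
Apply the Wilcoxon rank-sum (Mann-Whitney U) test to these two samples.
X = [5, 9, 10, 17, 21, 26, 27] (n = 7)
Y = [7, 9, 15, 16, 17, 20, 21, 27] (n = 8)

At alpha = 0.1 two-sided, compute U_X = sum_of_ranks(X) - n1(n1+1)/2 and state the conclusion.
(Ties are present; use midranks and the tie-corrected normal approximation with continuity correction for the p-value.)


Step 1: Combine and sort all 15 observations; assign midranks.
sorted (value, group): (5,X), (7,Y), (9,X), (9,Y), (10,X), (15,Y), (16,Y), (17,X), (17,Y), (20,Y), (21,X), (21,Y), (26,X), (27,X), (27,Y)
ranks: 5->1, 7->2, 9->3.5, 9->3.5, 10->5, 15->6, 16->7, 17->8.5, 17->8.5, 20->10, 21->11.5, 21->11.5, 26->13, 27->14.5, 27->14.5
Step 2: Rank sum for X: R1 = 1 + 3.5 + 5 + 8.5 + 11.5 + 13 + 14.5 = 57.
Step 3: U_X = R1 - n1(n1+1)/2 = 57 - 7*8/2 = 57 - 28 = 29.
       U_Y = n1*n2 - U_X = 56 - 29 = 27.
Step 4: Ties are present, so use the tie-corrected normal approximation (with continuity correction) for the p-value.
Step 5: p-value = 0.953692; compare to alpha = 0.1. fail to reject H0.

U_X = 29, p = 0.953692, fail to reject H0 at alpha = 0.1.


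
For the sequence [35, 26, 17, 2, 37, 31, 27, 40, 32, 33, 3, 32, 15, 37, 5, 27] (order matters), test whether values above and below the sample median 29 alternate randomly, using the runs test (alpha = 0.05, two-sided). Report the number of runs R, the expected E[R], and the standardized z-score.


Step 1: Compute median = 29; label A = above, B = below.
Labels in order: ABBBAABAAABABABB  (n_A = 8, n_B = 8)
Step 2: Count runs R = 10.
Step 3: Under H0 (random ordering), E[R] = 2*n_A*n_B/(n_A+n_B) + 1 = 2*8*8/16 + 1 = 9.0000.
        Var[R] = 2*n_A*n_B*(2*n_A*n_B - n_A - n_B) / ((n_A+n_B)^2 * (n_A+n_B-1)) = 14336/3840 = 3.7333.
        SD[R] = 1.9322.
Step 4: Continuity-corrected z = (R - 0.5 - E[R]) / SD[R] = (10 - 0.5 - 9.0000) / 1.9322 = 0.2588.
Step 5: Two-sided p-value via normal approximation = 2*(1 - Phi(|z|)) = 0.795809.
Step 6: alpha = 0.05. fail to reject H0.

R = 10, z = 0.2588, p = 0.795809, fail to reject H0.


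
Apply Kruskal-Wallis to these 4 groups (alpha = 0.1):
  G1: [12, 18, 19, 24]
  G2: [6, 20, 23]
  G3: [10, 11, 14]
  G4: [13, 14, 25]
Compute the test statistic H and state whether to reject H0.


Step 1: Combine all N = 13 observations and assign midranks.
sorted (value, group, rank): (6,G2,1), (10,G3,2), (11,G3,3), (12,G1,4), (13,G4,5), (14,G3,6.5), (14,G4,6.5), (18,G1,8), (19,G1,9), (20,G2,10), (23,G2,11), (24,G1,12), (25,G4,13)
Step 2: Sum ranks within each group.
R_1 = 33 (n_1 = 4)
R_2 = 22 (n_2 = 3)
R_3 = 11.5 (n_3 = 3)
R_4 = 24.5 (n_4 = 3)
Step 3: H = 12/(N(N+1)) * sum(R_i^2/n_i) - 3(N+1)
     = 12/(13*14) * (33^2/4 + 22^2/3 + 11.5^2/3 + 24.5^2/3) - 3*14
     = 0.065934 * 677.75 - 42
     = 2.686813.
Step 4: Ties present; correction factor C = 1 - 6/(13^3 - 13) = 0.997253. Corrected H = 2.686813 / 0.997253 = 2.694215.
Step 5: Under H0, H ~ chi^2(3); p-value = 0.441211.
Step 6: alpha = 0.1. fail to reject H0.

H = 2.6942, df = 3, p = 0.441211, fail to reject H0.


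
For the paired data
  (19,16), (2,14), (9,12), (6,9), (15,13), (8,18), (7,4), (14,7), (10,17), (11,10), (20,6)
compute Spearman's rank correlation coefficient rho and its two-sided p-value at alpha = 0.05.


Step 1: Rank x and y separately (midranks; no ties here).
rank(x): 19->10, 2->1, 9->5, 6->2, 15->9, 8->4, 7->3, 14->8, 10->6, 11->7, 20->11
rank(y): 16->9, 14->8, 12->6, 9->4, 13->7, 18->11, 4->1, 7->3, 17->10, 10->5, 6->2
Step 2: d_i = R_x(i) - R_y(i); compute d_i^2.
  (10-9)^2=1, (1-8)^2=49, (5-6)^2=1, (2-4)^2=4, (9-7)^2=4, (4-11)^2=49, (3-1)^2=4, (8-3)^2=25, (6-10)^2=16, (7-5)^2=4, (11-2)^2=81
sum(d^2) = 238.
Step 3: rho = 1 - 6*238 / (11*(11^2 - 1)) = 1 - 1428/1320 = -0.081818.
Step 4: Under H0, t = rho * sqrt((n-2)/(1-rho^2)) = -0.2463 ~ t(9).
Step 5: Two-sided p-value from the t-distribution with 9 df = 0.810990.
Step 6: alpha = 0.05. fail to reject H0.

rho = -0.0818, p = 0.810990, fail to reject H0 at alpha = 0.05.


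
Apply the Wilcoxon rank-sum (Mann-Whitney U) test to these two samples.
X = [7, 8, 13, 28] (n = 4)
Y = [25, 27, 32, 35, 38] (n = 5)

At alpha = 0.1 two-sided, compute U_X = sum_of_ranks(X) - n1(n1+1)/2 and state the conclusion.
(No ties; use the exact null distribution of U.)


Step 1: Combine and sort all 9 observations; assign midranks.
sorted (value, group): (7,X), (8,X), (13,X), (25,Y), (27,Y), (28,X), (32,Y), (35,Y), (38,Y)
ranks: 7->1, 8->2, 13->3, 25->4, 27->5, 28->6, 32->7, 35->8, 38->9
Step 2: Rank sum for X: R1 = 1 + 2 + 3 + 6 = 12.
Step 3: U_X = R1 - n1(n1+1)/2 = 12 - 4*5/2 = 12 - 10 = 2.
       U_Y = n1*n2 - U_X = 20 - 2 = 18.
Step 4: No ties, so the exact null distribution of U (based on enumerating the C(9,4) = 126 equally likely rank assignments) gives the two-sided p-value.
Step 5: p-value = 0.063492; compare to alpha = 0.1. reject H0.

U_X = 2, p = 0.063492, reject H0 at alpha = 0.1.


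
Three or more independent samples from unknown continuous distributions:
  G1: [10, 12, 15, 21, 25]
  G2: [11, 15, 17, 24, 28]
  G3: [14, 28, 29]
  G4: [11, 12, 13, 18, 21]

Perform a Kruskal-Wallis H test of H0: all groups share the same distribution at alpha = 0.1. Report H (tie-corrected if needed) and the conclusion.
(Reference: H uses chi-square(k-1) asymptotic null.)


Step 1: Combine all N = 18 observations and assign midranks.
sorted (value, group, rank): (10,G1,1), (11,G2,2.5), (11,G4,2.5), (12,G1,4.5), (12,G4,4.5), (13,G4,6), (14,G3,7), (15,G1,8.5), (15,G2,8.5), (17,G2,10), (18,G4,11), (21,G1,12.5), (21,G4,12.5), (24,G2,14), (25,G1,15), (28,G2,16.5), (28,G3,16.5), (29,G3,18)
Step 2: Sum ranks within each group.
R_1 = 41.5 (n_1 = 5)
R_2 = 51.5 (n_2 = 5)
R_3 = 41.5 (n_3 = 3)
R_4 = 36.5 (n_4 = 5)
Step 3: H = 12/(N(N+1)) * sum(R_i^2/n_i) - 3(N+1)
     = 12/(18*19) * (41.5^2/5 + 51.5^2/5 + 41.5^2/3 + 36.5^2/5) - 3*19
     = 0.035088 * 1715.43 - 57
     = 3.190643.
Step 4: Ties present; correction factor C = 1 - 30/(18^3 - 18) = 0.994840. Corrected H = 3.190643 / 0.994840 = 3.207192.
Step 5: Under H0, H ~ chi^2(3); p-value = 0.360770.
Step 6: alpha = 0.1. fail to reject H0.

H = 3.2072, df = 3, p = 0.360770, fail to reject H0.


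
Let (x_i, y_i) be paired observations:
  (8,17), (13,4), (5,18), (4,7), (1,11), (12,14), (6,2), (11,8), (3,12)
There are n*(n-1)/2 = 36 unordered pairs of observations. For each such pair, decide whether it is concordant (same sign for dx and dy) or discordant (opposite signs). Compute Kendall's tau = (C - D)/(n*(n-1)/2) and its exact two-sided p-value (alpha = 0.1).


Step 1: Enumerate the 36 unordered pairs (i,j) with i<j and classify each by sign(x_j-x_i) * sign(y_j-y_i).
  (1,2):dx=+5,dy=-13->D; (1,3):dx=-3,dy=+1->D; (1,4):dx=-4,dy=-10->C; (1,5):dx=-7,dy=-6->C
  (1,6):dx=+4,dy=-3->D; (1,7):dx=-2,dy=-15->C; (1,8):dx=+3,dy=-9->D; (1,9):dx=-5,dy=-5->C
  (2,3):dx=-8,dy=+14->D; (2,4):dx=-9,dy=+3->D; (2,5):dx=-12,dy=+7->D; (2,6):dx=-1,dy=+10->D
  (2,7):dx=-7,dy=-2->C; (2,8):dx=-2,dy=+4->D; (2,9):dx=-10,dy=+8->D; (3,4):dx=-1,dy=-11->C
  (3,5):dx=-4,dy=-7->C; (3,6):dx=+7,dy=-4->D; (3,7):dx=+1,dy=-16->D; (3,8):dx=+6,dy=-10->D
  (3,9):dx=-2,dy=-6->C; (4,5):dx=-3,dy=+4->D; (4,6):dx=+8,dy=+7->C; (4,7):dx=+2,dy=-5->D
  (4,8):dx=+7,dy=+1->C; (4,9):dx=-1,dy=+5->D; (5,6):dx=+11,dy=+3->C; (5,7):dx=+5,dy=-9->D
  (5,8):dx=+10,dy=-3->D; (5,9):dx=+2,dy=+1->C; (6,7):dx=-6,dy=-12->C; (6,8):dx=-1,dy=-6->C
  (6,9):dx=-9,dy=-2->C; (7,8):dx=+5,dy=+6->C; (7,9):dx=-3,dy=+10->D; (8,9):dx=-8,dy=+4->D
Step 2: C = 16, D = 20, total pairs = 36.
Step 3: tau = (C - D)/(n(n-1)/2) = (16 - 20)/36 = -0.111111.
Step 4: Exact two-sided p-value (enumerate n! = 362880 permutations of y under H0): p = 0.761414.
Step 5: alpha = 0.1. fail to reject H0.

tau_b = -0.1111 (C=16, D=20), p = 0.761414, fail to reject H0.


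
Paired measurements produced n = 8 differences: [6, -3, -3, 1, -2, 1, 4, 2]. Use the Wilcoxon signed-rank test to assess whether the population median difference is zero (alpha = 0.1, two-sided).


Step 1: Drop any zero differences (none here) and take |d_i|.
|d| = [6, 3, 3, 1, 2, 1, 4, 2]
Step 2: Midrank |d_i| (ties get averaged ranks).
ranks: |6|->8, |3|->5.5, |3|->5.5, |1|->1.5, |2|->3.5, |1|->1.5, |4|->7, |2|->3.5
Step 3: Attach original signs; sum ranks with positive sign and with negative sign.
W+ = 8 + 1.5 + 1.5 + 7 + 3.5 = 21.5
W- = 5.5 + 5.5 + 3.5 = 14.5
(Check: W+ + W- = 36 should equal n(n+1)/2 = 36.)
Step 4: Test statistic W = min(W+, W-) = 14.5.
Step 5: Ties in |d|, so use the tie-corrected normal approximation.
        E[W] = n(n+1)/4 = 8*9/4 = 18.
        Tie groups: |d|=1 (t=2), |d|=2 (t=2), |d|=3 (t=2); sum(t^3 - t) = 18.
        Var[W] = n(n+1)(2n+1)/24 - sum(t^3-t)/48 = 1224/24 - 18/48 = 50.625.
        z = (W - E[W]) / sqrt(Var[W]) = (14.5 - 18) / 7.1151 = -0.4919.
        Two-sided p = 2*Phi(z) = 0.622783.
Step 6: alpha = 0.1. fail to reject H0.

W+ = 21.5, W- = 14.5, W = min = 14.5, p = 0.622783, fail to reject H0.


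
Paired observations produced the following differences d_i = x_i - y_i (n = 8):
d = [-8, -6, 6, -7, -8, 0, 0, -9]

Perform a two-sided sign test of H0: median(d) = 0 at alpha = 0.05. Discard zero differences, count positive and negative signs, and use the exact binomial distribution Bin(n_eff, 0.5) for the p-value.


Step 1: Discard zero differences. Original n = 8; n_eff = number of nonzero differences = 6.
Nonzero differences (with sign): -8, -6, +6, -7, -8, -9
Step 2: Count signs: positive = 1, negative = 5.
Step 3: Under H0: P(positive) = 0.5, so the number of positives S ~ Bin(6, 0.5).
Step 4: Two-sided exact p-value = sum of Bin(6,0.5) probabilities at or below the observed probability = 0.218750.
Step 5: alpha = 0.05. fail to reject H0.

n_eff = 6, pos = 1, neg = 5, p = 0.218750, fail to reject H0.


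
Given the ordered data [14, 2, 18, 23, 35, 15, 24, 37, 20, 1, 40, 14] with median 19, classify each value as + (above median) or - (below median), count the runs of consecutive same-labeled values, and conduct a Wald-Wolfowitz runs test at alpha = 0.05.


Step 1: Compute median = 19; label A = above, B = below.
Labels in order: BBBAABAAABAB  (n_A = 6, n_B = 6)
Step 2: Count runs R = 7.
Step 3: Under H0 (random ordering), E[R] = 2*n_A*n_B/(n_A+n_B) + 1 = 2*6*6/12 + 1 = 7.0000.
        Var[R] = 2*n_A*n_B*(2*n_A*n_B - n_A - n_B) / ((n_A+n_B)^2 * (n_A+n_B-1)) = 4320/1584 = 2.7273.
        SD[R] = 1.6514.
Step 4: R = E[R], so z = 0 with no continuity correction.
Step 5: Two-sided p-value via normal approximation = 2*(1 - Phi(|z|)) = 1.000000.
Step 6: alpha = 0.05. fail to reject H0.

R = 7, z = 0.0000, p = 1.000000, fail to reject H0.


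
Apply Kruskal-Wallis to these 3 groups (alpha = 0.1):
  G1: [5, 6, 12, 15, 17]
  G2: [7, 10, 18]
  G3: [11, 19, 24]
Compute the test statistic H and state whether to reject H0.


Step 1: Combine all N = 11 observations and assign midranks.
sorted (value, group, rank): (5,G1,1), (6,G1,2), (7,G2,3), (10,G2,4), (11,G3,5), (12,G1,6), (15,G1,7), (17,G1,8), (18,G2,9), (19,G3,10), (24,G3,11)
Step 2: Sum ranks within each group.
R_1 = 24 (n_1 = 5)
R_2 = 16 (n_2 = 3)
R_3 = 26 (n_3 = 3)
Step 3: H = 12/(N(N+1)) * sum(R_i^2/n_i) - 3(N+1)
     = 12/(11*12) * (24^2/5 + 16^2/3 + 26^2/3) - 3*12
     = 0.090909 * 425.867 - 36
     = 2.715152.
Step 4: No ties, so H is used without correction.
Step 5: Under H0, H ~ chi^2(2); p-value = 0.257284.
Step 6: alpha = 0.1. fail to reject H0.

H = 2.7152, df = 2, p = 0.257284, fail to reject H0.


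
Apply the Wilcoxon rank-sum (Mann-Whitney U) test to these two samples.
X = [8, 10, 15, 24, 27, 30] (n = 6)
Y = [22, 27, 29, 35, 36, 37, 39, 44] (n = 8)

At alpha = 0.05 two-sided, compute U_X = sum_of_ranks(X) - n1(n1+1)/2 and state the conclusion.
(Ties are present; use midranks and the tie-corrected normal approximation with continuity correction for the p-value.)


Step 1: Combine and sort all 14 observations; assign midranks.
sorted (value, group): (8,X), (10,X), (15,X), (22,Y), (24,X), (27,X), (27,Y), (29,Y), (30,X), (35,Y), (36,Y), (37,Y), (39,Y), (44,Y)
ranks: 8->1, 10->2, 15->3, 22->4, 24->5, 27->6.5, 27->6.5, 29->8, 30->9, 35->10, 36->11, 37->12, 39->13, 44->14
Step 2: Rank sum for X: R1 = 1 + 2 + 3 + 5 + 6.5 + 9 = 26.5.
Step 3: U_X = R1 - n1(n1+1)/2 = 26.5 - 6*7/2 = 26.5 - 21 = 5.5.
       U_Y = n1*n2 - U_X = 48 - 5.5 = 42.5.
Step 4: Ties are present, so use the tie-corrected normal approximation (with continuity correction) for the p-value.
Step 5: p-value = 0.020000; compare to alpha = 0.05. reject H0.

U_X = 5.5, p = 0.020000, reject H0 at alpha = 0.05.


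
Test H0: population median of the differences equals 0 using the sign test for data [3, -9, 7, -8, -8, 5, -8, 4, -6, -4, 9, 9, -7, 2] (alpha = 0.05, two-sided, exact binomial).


Step 1: Discard zero differences. Original n = 14; n_eff = number of nonzero differences = 14.
Nonzero differences (with sign): +3, -9, +7, -8, -8, +5, -8, +4, -6, -4, +9, +9, -7, +2
Step 2: Count signs: positive = 7, negative = 7.
Step 3: Under H0: P(positive) = 0.5, so the number of positives S ~ Bin(14, 0.5).
Step 4: Two-sided exact p-value = sum of Bin(14,0.5) probabilities at or below the observed probability = 1.000000.
Step 5: alpha = 0.05. fail to reject H0.

n_eff = 14, pos = 7, neg = 7, p = 1.000000, fail to reject H0.


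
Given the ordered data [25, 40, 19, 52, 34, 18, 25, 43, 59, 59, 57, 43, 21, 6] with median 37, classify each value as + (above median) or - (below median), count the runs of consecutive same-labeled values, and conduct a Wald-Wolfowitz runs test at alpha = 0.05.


Step 1: Compute median = 37; label A = above, B = below.
Labels in order: BABABBBAAAAABB  (n_A = 7, n_B = 7)
Step 2: Count runs R = 7.
Step 3: Under H0 (random ordering), E[R] = 2*n_A*n_B/(n_A+n_B) + 1 = 2*7*7/14 + 1 = 8.0000.
        Var[R] = 2*n_A*n_B*(2*n_A*n_B - n_A - n_B) / ((n_A+n_B)^2 * (n_A+n_B-1)) = 8232/2548 = 3.2308.
        SD[R] = 1.7974.
Step 4: Continuity-corrected z = (R + 0.5 - E[R]) / SD[R] = (7 + 0.5 - 8.0000) / 1.7974 = -0.2782.
Step 5: Two-sided p-value via normal approximation = 2*(1 - Phi(|z|)) = 0.780879.
Step 6: alpha = 0.05. fail to reject H0.

R = 7, z = -0.2782, p = 0.780879, fail to reject H0.


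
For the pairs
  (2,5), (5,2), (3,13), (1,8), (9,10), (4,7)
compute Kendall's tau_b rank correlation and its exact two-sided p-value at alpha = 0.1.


Step 1: Enumerate the 15 unordered pairs (i,j) with i<j and classify each by sign(x_j-x_i) * sign(y_j-y_i).
  (1,2):dx=+3,dy=-3->D; (1,3):dx=+1,dy=+8->C; (1,4):dx=-1,dy=+3->D; (1,5):dx=+7,dy=+5->C
  (1,6):dx=+2,dy=+2->C; (2,3):dx=-2,dy=+11->D; (2,4):dx=-4,dy=+6->D; (2,5):dx=+4,dy=+8->C
  (2,6):dx=-1,dy=+5->D; (3,4):dx=-2,dy=-5->C; (3,5):dx=+6,dy=-3->D; (3,6):dx=+1,dy=-6->D
  (4,5):dx=+8,dy=+2->C; (4,6):dx=+3,dy=-1->D; (5,6):dx=-5,dy=-3->C
Step 2: C = 7, D = 8, total pairs = 15.
Step 3: tau = (C - D)/(n(n-1)/2) = (7 - 8)/15 = -0.066667.
Step 4: Exact two-sided p-value (enumerate n! = 720 permutations of y under H0): p = 1.000000.
Step 5: alpha = 0.1. fail to reject H0.

tau_b = -0.0667 (C=7, D=8), p = 1.000000, fail to reject H0.


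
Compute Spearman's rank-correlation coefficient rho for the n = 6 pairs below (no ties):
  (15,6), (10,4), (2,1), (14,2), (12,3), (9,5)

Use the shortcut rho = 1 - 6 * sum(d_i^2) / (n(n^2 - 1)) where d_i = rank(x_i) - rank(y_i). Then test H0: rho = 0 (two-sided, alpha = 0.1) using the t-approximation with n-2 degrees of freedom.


Step 1: Rank x and y separately (midranks; no ties here).
rank(x): 15->6, 10->3, 2->1, 14->5, 12->4, 9->2
rank(y): 6->6, 4->4, 1->1, 2->2, 3->3, 5->5
Step 2: d_i = R_x(i) - R_y(i); compute d_i^2.
  (6-6)^2=0, (3-4)^2=1, (1-1)^2=0, (5-2)^2=9, (4-3)^2=1, (2-5)^2=9
sum(d^2) = 20.
Step 3: rho = 1 - 6*20 / (6*(6^2 - 1)) = 1 - 120/210 = 0.428571.
Step 4: Under H0, t = rho * sqrt((n-2)/(1-rho^2)) = 0.9487 ~ t(4).
Step 5: Two-sided p-value from the t-distribution with 4 df = 0.396501.
Step 6: alpha = 0.1. fail to reject H0.

rho = 0.4286, p = 0.396501, fail to reject H0 at alpha = 0.1.


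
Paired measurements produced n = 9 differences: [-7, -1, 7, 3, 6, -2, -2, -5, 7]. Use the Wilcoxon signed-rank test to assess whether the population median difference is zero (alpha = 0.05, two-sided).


Step 1: Drop any zero differences (none here) and take |d_i|.
|d| = [7, 1, 7, 3, 6, 2, 2, 5, 7]
Step 2: Midrank |d_i| (ties get averaged ranks).
ranks: |7|->8, |1|->1, |7|->8, |3|->4, |6|->6, |2|->2.5, |2|->2.5, |5|->5, |7|->8
Step 3: Attach original signs; sum ranks with positive sign and with negative sign.
W+ = 8 + 4 + 6 + 8 = 26
W- = 8 + 1 + 2.5 + 2.5 + 5 = 19
(Check: W+ + W- = 45 should equal n(n+1)/2 = 45.)
Step 4: Test statistic W = min(W+, W-) = 19.
Step 5: Ties in |d|, so use the tie-corrected normal approximation.
        E[W] = n(n+1)/4 = 9*10/4 = 22.5.
        Tie groups: |d|=2 (t=2), |d|=7 (t=3); sum(t^3 - t) = 30.
        Var[W] = n(n+1)(2n+1)/24 - sum(t^3-t)/48 = 1710/24 - 30/48 = 70.625.
        z = (W - E[W]) / sqrt(Var[W]) = (19 - 22.5) / 8.4039 = -0.4165.
        Two-sided p = 2*Phi(z) = 0.677063.
Step 6: alpha = 0.05. fail to reject H0.

W+ = 26, W- = 19, W = min = 19, p = 0.677063, fail to reject H0.


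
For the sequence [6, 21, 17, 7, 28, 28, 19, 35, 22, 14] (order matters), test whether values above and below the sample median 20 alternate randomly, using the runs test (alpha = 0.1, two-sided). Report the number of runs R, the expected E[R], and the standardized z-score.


Step 1: Compute median = 20; label A = above, B = below.
Labels in order: BABBAABAAB  (n_A = 5, n_B = 5)
Step 2: Count runs R = 7.
Step 3: Under H0 (random ordering), E[R] = 2*n_A*n_B/(n_A+n_B) + 1 = 2*5*5/10 + 1 = 6.0000.
        Var[R] = 2*n_A*n_B*(2*n_A*n_B - n_A - n_B) / ((n_A+n_B)^2 * (n_A+n_B-1)) = 2000/900 = 2.2222.
        SD[R] = 1.4907.
Step 4: Continuity-corrected z = (R - 0.5 - E[R]) / SD[R] = (7 - 0.5 - 6.0000) / 1.4907 = 0.3354.
Step 5: Two-sided p-value via normal approximation = 2*(1 - Phi(|z|)) = 0.737316.
Step 6: alpha = 0.1. fail to reject H0.

R = 7, z = 0.3354, p = 0.737316, fail to reject H0.


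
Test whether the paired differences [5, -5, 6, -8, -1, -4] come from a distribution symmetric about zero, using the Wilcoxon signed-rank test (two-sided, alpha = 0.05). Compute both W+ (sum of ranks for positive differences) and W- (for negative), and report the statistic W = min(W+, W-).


Step 1: Drop any zero differences (none here) and take |d_i|.
|d| = [5, 5, 6, 8, 1, 4]
Step 2: Midrank |d_i| (ties get averaged ranks).
ranks: |5|->3.5, |5|->3.5, |6|->5, |8|->6, |1|->1, |4|->2
Step 3: Attach original signs; sum ranks with positive sign and with negative sign.
W+ = 3.5 + 5 = 8.5
W- = 3.5 + 6 + 1 + 2 = 12.5
(Check: W+ + W- = 21 should equal n(n+1)/2 = 21.)
Step 4: Test statistic W = min(W+, W-) = 8.5.
Step 5: Ties in |d|, so use the tie-corrected normal approximation.
        E[W] = n(n+1)/4 = 6*7/4 = 10.5.
        Tie groups: |d|=5 (t=2); sum(t^3 - t) = 6.
        Var[W] = n(n+1)(2n+1)/24 - sum(t^3-t)/48 = 546/24 - 6/48 = 22.625.
        z = (W - E[W]) / sqrt(Var[W]) = (8.5 - 10.5) / 4.7566 = -0.4205.
        Two-sided p = 2*Phi(z) = 0.674142.
Step 6: alpha = 0.05. fail to reject H0.

W+ = 8.5, W- = 12.5, W = min = 8.5, p = 0.674142, fail to reject H0.
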